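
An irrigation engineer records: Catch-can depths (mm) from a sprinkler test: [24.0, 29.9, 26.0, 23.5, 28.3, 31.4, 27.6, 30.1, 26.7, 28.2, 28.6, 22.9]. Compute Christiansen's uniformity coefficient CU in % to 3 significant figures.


Approach: apply Christiansen's uniformity coefficient, CU = (1 - mean_abs_deviation/mean)*100.
mean = 27.267 mm
mean |d_i - mean| = 2.2056 mm
CU = (1 - 2.2056/27.267)*100 = 91.9 %
Therefore Christiansen's uniformity coefficient CU = 91.9 %.


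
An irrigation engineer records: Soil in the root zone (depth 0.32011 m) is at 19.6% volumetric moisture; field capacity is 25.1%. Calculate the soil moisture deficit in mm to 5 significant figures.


Approach: apply the soil moisture deficit relation, SMD = (FC - theta)/100 * depth * 1000.
SMD = (25.1 - 19.6)/100 * 0.32011 * 1000 = 17.606 mm
Therefore the soil moisture deficit = 17.606 mm.


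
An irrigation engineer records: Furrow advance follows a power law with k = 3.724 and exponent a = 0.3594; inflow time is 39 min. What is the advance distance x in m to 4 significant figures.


Approach: apply the power-law advance function, x = k*t^a.
x = 3.724 * 39^0.3594 = 13.89 m
Therefore the advance distance x = 13.89 m.


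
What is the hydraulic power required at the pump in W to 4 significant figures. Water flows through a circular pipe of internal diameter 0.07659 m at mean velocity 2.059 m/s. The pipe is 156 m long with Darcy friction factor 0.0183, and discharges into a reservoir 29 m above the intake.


Approach: apply continuity + Darcy-Weisbach + hydraulic power, Q = A*v; hf = f*(L/D)*(v^2/(2g)); H = static + hf; P = rho*g*Q*H.
Step 1 — flow rate (continuity, Q = A*v):
  A = pi*(0.07659/2)^2 = 0.00460717 m^2
  Q = 0.00460717 * 2.059 = 0.00948616 m^3/s
Step 2 — friction head loss (Darcy-Weisbach):
  hf = 0.0183 * (156/0.07659) * (2.059^2 / (2*9.81))
  hf = 8.05411 m
Step 3 — total head: H = 29 + 8.05411 = 37.0541 m
Step 4 — hydraulic power (P = rho*g*Q*H):
  P = 1000 * 9.81 * 0.00948616 * 37.0541 = 3448 W
Therefore the hydraulic power required at the pump = 3448 W.


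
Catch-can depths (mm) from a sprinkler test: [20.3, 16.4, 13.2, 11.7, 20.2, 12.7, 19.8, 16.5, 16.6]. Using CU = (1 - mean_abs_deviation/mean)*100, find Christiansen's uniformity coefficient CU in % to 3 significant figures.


mean = 16.378 mm
mean |d_i - mean| = 2.5630 mm
CU = (1 - 2.5630/16.378)*100 = 84.4 %
Therefore Christiansen's uniformity coefficient CU = 84.4 %.


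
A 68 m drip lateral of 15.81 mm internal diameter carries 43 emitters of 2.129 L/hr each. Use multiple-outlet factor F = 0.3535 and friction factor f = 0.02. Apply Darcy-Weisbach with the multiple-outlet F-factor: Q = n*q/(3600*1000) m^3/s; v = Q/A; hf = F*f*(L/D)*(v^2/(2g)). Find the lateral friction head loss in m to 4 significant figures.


Q = 43*2.129/(3600*1000) = 2.54297e-05 m^3/s
A = pi*(15.81e-3/2)^2 = 1.96315e-04 m^2, so v = Q/A = 0.129535 m/s
hf = 0.3535*0.02*(68/0.01581)*(0.129535^2/(2*9.81)) = 0.02601 m
Therefore the lateral friction head loss = 0.02601 m.


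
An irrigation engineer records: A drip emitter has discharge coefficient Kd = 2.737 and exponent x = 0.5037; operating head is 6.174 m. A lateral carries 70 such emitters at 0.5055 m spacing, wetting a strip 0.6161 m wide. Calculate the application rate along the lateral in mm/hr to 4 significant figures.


Approach: apply the emitter equation with a lateral mass balance, q = Kd*h^x; Q = n*q; rate = Q/(n*spacing*width).
Step 1 — single emitter flow (q = Kd*h^x):
  q = 2.737 * 6.174^0.5037 = 6.84673 L/hr
Step 2 — total lateral flow: Q = 70 * 6.84673 = 479.271 L/hr
Step 3 — wetted area: A = 70 * 0.5055 * 0.6161 = 21.8007 m^2
Step 4 — application rate: Q/A = 479.271/21.8007 = 21.98 mm/hr
Therefore the application rate along the lateral = 21.98 mm/hr.


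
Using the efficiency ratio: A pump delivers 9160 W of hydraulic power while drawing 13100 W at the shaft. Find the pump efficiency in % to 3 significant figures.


Approach: apply the efficiency ratio, eta = (P_out/P_in)*100.
eta = (9160 / 13100) * 100 = 69.9 %
Therefore the pump efficiency = 69.9 %.


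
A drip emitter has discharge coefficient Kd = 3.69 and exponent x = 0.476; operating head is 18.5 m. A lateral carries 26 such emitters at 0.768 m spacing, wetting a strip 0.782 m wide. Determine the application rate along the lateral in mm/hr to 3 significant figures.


Approach: apply the emitter equation with a lateral mass balance, q = Kd*h^x; Q = n*q; rate = Q/(n*spacing*width).
Step 1 — single emitter flow (q = Kd*h^x):
  q = 3.69 * 18.5^0.476 = 14.798 L/hr
Step 2 — total lateral flow: Q = 26 * 14.798 = 384.75 L/hr
Step 3 — wetted area: A = 26 * 0.768 * 0.782 = 15.615 m^2
Step 4 — application rate: Q/A = 384.75/15.615 = 24.6 mm/hr
Therefore the application rate along the lateral = 24.6 mm/hr.


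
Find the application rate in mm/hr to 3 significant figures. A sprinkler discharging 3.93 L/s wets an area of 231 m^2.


Approach: apply the application rate relation, rate = (Q/A)*3600.
rate = (3.93 / 231) * 3600 = 61.2 mm/hr
Therefore the application rate = 61.2 mm/hr.


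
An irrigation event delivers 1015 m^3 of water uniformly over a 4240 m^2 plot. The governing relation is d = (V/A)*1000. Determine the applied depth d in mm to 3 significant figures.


d = (1015 / 4240) * 1000 = 239 mm
Therefore the applied depth d = 239 mm.


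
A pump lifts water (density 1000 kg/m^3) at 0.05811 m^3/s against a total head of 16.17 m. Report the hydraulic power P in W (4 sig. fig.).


Approach: apply the hydraulic power relation, P = rho*g*Q*H.
P = 1000 * 9.81 * 0.05811 * 16.17 = 9218 W
Therefore the hydraulic power P = 9218 W.


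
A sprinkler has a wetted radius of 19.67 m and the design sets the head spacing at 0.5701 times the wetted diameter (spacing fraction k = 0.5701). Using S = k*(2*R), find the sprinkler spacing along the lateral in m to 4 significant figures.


S = 0.5701 * (2 * 19.67) = 22.43 m
Therefore the sprinkler spacing along the lateral = 22.43 m.


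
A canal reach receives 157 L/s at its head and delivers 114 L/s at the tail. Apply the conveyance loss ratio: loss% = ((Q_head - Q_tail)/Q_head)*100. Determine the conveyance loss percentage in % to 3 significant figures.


loss = ((157 - 114)/157)*100 = 27.4 %
Therefore the conveyance loss percentage = 27.4 %.


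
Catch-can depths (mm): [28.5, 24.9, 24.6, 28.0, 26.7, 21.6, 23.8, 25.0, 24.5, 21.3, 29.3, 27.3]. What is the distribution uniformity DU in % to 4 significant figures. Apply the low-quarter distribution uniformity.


Approach: apply the low-quarter distribution uniformity, DU = (mean of lowest quarter of readings / overall mean)*100.
sorted lowest 3 of 12: [21.3, 21.6, 23.8] -> mean = 22.2333 mm
overall mean = 25.4583 mm
DU = (22.2333/25.4583)*100 = 87.33 %
Therefore the distribution uniformity DU = 87.33 %.


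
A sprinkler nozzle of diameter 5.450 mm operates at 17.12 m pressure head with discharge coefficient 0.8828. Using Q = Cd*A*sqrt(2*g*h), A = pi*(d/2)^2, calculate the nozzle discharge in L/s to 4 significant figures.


A = pi*(5.450e-3/2)^2 = 2.33283e-05 m^2
Q = 0.8828 * 2.33283e-05 * sqrt(2*9.81*17.12) * 1000 = 0.3774 L/s
Therefore the nozzle discharge = 0.3774 L/s.


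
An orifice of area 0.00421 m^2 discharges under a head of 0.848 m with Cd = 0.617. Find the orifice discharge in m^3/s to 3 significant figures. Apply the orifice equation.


Approach: apply the orifice equation, Q = Cd*A*sqrt(2*g*h).
Q = 0.617 * 0.00421 * sqrt(2*9.81*0.848) = 0.0106 m^3/s
Therefore the orifice discharge = 0.0106 m^3/s.


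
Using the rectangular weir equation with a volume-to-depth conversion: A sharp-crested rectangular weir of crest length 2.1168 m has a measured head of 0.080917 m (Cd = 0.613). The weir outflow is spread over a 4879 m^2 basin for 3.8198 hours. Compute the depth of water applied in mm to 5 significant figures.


Approach: apply the rectangular weir equation with a volume-to-depth conversion, Q = (2/3)*Cd*L*sqrt(2g)*H^1.5; d = Q*t/A * 1000.
Step 1 — weir discharge:
  Q = (2/3)*0.613*2.1168*sqrt(2*9.81)*0.080917^1.5 = 0.08819789 m^3/s
Step 2 — volume: V = 0.08819789 * 3.8198*3600 = 1212.834 m^3
Step 3 — depth: d = V/A * 1000 = 1212.834/4879 * 1000 = 248.58 mm
Therefore the depth of water applied = 248.58 mm.


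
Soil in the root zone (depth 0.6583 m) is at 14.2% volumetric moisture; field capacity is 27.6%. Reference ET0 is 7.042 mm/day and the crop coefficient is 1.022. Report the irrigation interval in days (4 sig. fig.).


Approach: apply soil-water budget scheduling, SMD = (FC-theta)/100*depth*1000; ETc = ET0*Kc; interval = SMD/ETc.
Step 1 — soil moisture deficit:
  SMD = (27.6 - 14.2)/100 * 0.6583 * 1000 = 88.2122 mm
Step 2 — daily crop ET (ETc = ET0*Kc):
  ETc = 7.042 * 1.022 = 7.19692 mm/day
Step 3 — irrigation interval (SMD/ETc):
  interval = 88.2122 / 7.19692 = 12.26 days
Therefore the irrigation interval = 12.26 days.


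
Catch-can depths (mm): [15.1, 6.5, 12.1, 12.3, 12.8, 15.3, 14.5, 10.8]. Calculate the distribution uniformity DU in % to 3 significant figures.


Approach: apply the low-quarter distribution uniformity, DU = (mean of lowest quarter of readings / overall mean)*100.
sorted lowest 2 of 8: [6.5, 10.8] -> mean = 8.6500 mm
overall mean = 12.425 mm
DU = (8.6500/12.425)*100 = 69.6 %
Therefore the distribution uniformity DU = 69.6 %.


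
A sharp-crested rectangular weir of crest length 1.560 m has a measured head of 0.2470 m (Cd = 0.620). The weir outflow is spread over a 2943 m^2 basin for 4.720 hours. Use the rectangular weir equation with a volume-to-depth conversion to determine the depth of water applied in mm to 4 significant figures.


Approach: apply the rectangular weir equation with a volume-to-depth conversion, Q = (2/3)*Cd*L*sqrt(2g)*H^1.5; d = Q*t/A * 1000.
Step 1 — weir discharge:
  Q = (2/3)*0.620*1.560*sqrt(2*9.81)*0.2470^1.5 = 0.350606 m^3/s
Step 2 — volume: V = 0.350606 * 4.720*3600 = 5957.51 m^3
Step 3 — depth: d = V/A * 1000 = 5957.51/2943 * 1000 = 2024 mm
Therefore the depth of water applied = 2024 mm.


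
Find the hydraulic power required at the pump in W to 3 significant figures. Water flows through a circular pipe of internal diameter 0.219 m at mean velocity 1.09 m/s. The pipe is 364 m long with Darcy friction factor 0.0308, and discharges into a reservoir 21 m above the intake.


Approach: apply continuity + Darcy-Weisbach + hydraulic power, Q = A*v; hf = f*(L/D)*(v^2/(2g)); H = static + hf; P = rho*g*Q*H.
Step 1 — flow rate (continuity, Q = A*v):
  A = pi*(0.219/2)^2 = 0.037668 m^2
  Q = 0.037668 * 1.09 = 0.041059 m^3/s
Step 2 — friction head loss (Darcy-Weisbach):
  hf = 0.0308 * (364/0.219) * (1.09^2 / (2*9.81))
  hf = 3.1000 m
Step 3 — total head: H = 21 + 3.1000 = 24.100 m
Step 4 — hydraulic power (P = rho*g*Q*H):
  P = 1000 * 9.81 * 0.041059 * 24.100 = 9710 W
Therefore the hydraulic power required at the pump = 9710 W.


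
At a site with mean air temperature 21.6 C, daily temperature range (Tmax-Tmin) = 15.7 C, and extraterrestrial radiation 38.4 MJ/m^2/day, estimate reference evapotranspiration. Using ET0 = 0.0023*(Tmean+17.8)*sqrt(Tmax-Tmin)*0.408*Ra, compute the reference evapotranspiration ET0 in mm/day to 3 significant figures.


ET0 = 0.0023*(21.6+17.8)*sqrt(15.7)*0.408*38.4 = 5.63 mm/day
Therefore the reference evapotranspiration ET0 = 5.63 mm/day.


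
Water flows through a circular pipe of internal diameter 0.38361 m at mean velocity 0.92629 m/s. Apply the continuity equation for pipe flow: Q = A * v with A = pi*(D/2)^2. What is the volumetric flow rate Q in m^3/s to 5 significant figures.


A = pi*(0.38361/2)^2 = 0.1155765 m^2
Q = 0.1155765 * 0.92629 = 0.10706 m^3/s
Therefore the volumetric flow rate Q = 0.10706 m^3/s.


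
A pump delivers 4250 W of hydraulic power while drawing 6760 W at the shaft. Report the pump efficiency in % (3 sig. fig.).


Approach: apply the efficiency ratio, eta = (P_out/P_in)*100.
eta = (4250 / 6760) * 100 = 62.9 %
Therefore the pump efficiency = 62.9 %.


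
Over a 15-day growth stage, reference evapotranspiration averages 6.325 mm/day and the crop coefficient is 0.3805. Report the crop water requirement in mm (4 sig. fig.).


Approach: apply the crop water requirement relation, CWR = ET0 * Kc * days.
CWR = 6.325 * 0.3805 * 15 = 36.10 mm
Therefore the crop water requirement = 36.10 mm.


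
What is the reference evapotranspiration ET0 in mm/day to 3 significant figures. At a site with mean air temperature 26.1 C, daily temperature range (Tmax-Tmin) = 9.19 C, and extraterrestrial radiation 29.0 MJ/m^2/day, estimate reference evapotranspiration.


Approach: apply the Hargreaves-Samani method, ET0 = 0.0023*(Tmean+17.8)*sqrt(Tmax-Tmin)*0.408*Ra.
ET0 = 0.0023*(26.1+17.8)*sqrt(9.19)*0.408*29.0 = 3.62 mm/day
Therefore the reference evapotranspiration ET0 = 3.62 mm/day.


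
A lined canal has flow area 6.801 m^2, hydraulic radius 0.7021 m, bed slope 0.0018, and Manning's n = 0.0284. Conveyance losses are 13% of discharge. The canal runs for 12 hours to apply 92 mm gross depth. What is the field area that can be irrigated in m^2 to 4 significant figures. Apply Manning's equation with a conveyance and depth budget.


Approach: apply Manning's equation with a conveyance and depth budget, Q = (1/n)*A*R^(2/3)*S^(1/2); Q_field = Q*(1-loss); Area = Q_field*t/(d/1000).
Step 1 — canal discharge (Manning's equation):
  Q = (1/0.0284) * 6.801 * 0.7021^(2/3) * 0.0018^(1/2) = 8.02583 m^3/s
Step 2 — delivered flow: Q_field = 8.02583*(1 - 13/100) = 6.98247 m^3/s
Step 3 — volume delivered: V = 6.98247 * 12*3600 = 301643 m^3
Step 4 — area served: A = V / (depth/1000) = 301643 / 0.092 = 3279000 m^2
Therefore the field area that can be irrigated = 3279000 m^2.


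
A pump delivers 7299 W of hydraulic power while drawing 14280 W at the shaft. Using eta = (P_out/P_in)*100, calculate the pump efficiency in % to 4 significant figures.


eta = (7299 / 14280) * 100 = 51.11 %
Therefore the pump efficiency = 51.11 %.


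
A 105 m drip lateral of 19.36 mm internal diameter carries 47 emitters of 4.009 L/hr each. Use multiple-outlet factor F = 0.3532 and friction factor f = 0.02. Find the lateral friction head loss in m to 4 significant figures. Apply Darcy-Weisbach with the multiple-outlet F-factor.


Approach: apply Darcy-Weisbach with the multiple-outlet F-factor, Q = n*q/(3600*1000) m^3/s; v = Q/A; hf = F*f*(L/D)*(v^2/(2g)).
Q = 47*4.009/(3600*1000) = 5.23397e-05 m^3/s
A = pi*(19.36e-3/2)^2 = 2.94375e-04 m^2, so v = Q/A = 0.177800 m/s
hf = 0.3532*0.02*(105/0.01936)*(0.177800^2/(2*9.81)) = 0.06173 m
Therefore the lateral friction head loss = 0.06173 m.


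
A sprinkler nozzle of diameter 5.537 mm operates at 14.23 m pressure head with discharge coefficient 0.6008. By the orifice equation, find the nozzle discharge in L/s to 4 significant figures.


Approach: apply the orifice equation, Q = Cd*A*sqrt(2*g*h), A = pi*(d/2)^2.
A = pi*(5.537e-3/2)^2 = 2.40790e-05 m^2
Q = 0.6008 * 2.40790e-05 * sqrt(2*9.81*14.23) * 1000 = 0.2417 L/s
Therefore the nozzle discharge = 0.2417 L/s.


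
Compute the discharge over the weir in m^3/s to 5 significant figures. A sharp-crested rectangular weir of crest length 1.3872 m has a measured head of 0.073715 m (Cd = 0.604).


Approach: apply the rectangular weir equation, Q = (2/3)*Cd*L*sqrt(2g)*H^1.5.
Q = (2/3)*0.604*1.3872*sqrt(2*9.81)*0.073715^1.5 = 0.049519 m^3/s
Therefore the discharge over the weir = 0.049519 m^3/s.


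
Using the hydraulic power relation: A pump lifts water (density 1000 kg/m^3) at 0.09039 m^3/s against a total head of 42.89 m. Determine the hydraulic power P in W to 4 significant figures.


Approach: apply the hydraulic power relation, P = rho*g*Q*H.
P = 1000 * 9.81 * 0.09039 * 42.89 = 38030 W
Therefore the hydraulic power P = 38030 W.


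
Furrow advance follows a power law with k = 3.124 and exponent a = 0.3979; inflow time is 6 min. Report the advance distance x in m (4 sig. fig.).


Approach: apply the power-law advance function, x = k*t^a.
x = 3.124 * 6^0.3979 = 6.373 m
Therefore the advance distance x = 6.373 m.


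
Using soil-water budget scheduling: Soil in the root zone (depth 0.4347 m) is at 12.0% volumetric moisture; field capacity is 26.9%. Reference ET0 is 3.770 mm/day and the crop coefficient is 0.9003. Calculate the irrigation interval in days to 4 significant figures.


Approach: apply soil-water budget scheduling, SMD = (FC-theta)/100*depth*1000; ETc = ET0*Kc; interval = SMD/ETc.
Step 1 — soil moisture deficit:
  SMD = (26.9 - 12.0)/100 * 0.4347 * 1000 = 64.7703 mm
Step 2 — daily crop ET (ETc = ET0*Kc):
  ETc = 3.770 * 0.9003 = 3.39413 mm/day
Step 3 — irrigation interval (SMD/ETc):
  interval = 64.7703 / 3.39413 = 19.08 days
Therefore the irrigation interval = 19.08 days.


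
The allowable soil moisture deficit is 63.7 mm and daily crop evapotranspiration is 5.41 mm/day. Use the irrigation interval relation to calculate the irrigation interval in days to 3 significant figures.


Approach: apply the irrigation interval relation, interval = SMD / ETc.
interval = 63.7 / 5.41 = 11.8 days
Therefore the irrigation interval = 11.8 days.


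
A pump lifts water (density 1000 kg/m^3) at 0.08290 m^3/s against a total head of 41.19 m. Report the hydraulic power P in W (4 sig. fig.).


Approach: apply the hydraulic power relation, P = rho*g*Q*H.
P = 1000 * 9.81 * 0.08290 * 41.19 = 33500 W
Therefore the hydraulic power P = 33500 W.


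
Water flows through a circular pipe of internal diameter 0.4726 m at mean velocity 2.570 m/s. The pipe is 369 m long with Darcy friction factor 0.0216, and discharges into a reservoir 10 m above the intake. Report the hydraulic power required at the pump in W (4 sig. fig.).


Approach: apply continuity + Darcy-Weisbach + hydraulic power, Q = A*v; hf = f*(L/D)*(v^2/(2g)); H = static + hf; P = rho*g*Q*H.
Step 1 — flow rate (continuity, Q = A*v):
  A = pi*(0.4726/2)^2 = 0.175419 m^2
  Q = 0.175419 * 2.570 = 0.450828 m^3/s
Step 2 — friction head loss (Darcy-Weisbach):
  hf = 0.0216 * (369/0.4726) * (2.570^2 / (2*9.81))
  hf = 5.67745 m
Step 3 — total head: H = 10 + 5.67745 = 15.6775 m
Step 4 — hydraulic power (P = rho*g*Q*H):
  P = 1000 * 9.81 * 0.450828 * 15.6775 = 69340 W
Therefore the hydraulic power required at the pump = 69340 W.


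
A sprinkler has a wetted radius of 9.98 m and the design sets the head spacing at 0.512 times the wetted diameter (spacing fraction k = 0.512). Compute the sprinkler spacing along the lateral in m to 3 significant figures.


Approach: apply the sprinkler spacing rule (spacing as a fraction of wetted diameter), S = k*(2*R).
S = 0.512 * (2 * 9.98) = 10.2 m
Therefore the sprinkler spacing along the lateral = 10.2 m.


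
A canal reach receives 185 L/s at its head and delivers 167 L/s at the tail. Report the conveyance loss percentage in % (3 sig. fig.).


Approach: apply the conveyance loss ratio, loss% = ((Q_head - Q_tail)/Q_head)*100.
loss = ((185 - 167)/185)*100 = 9.73 %
Therefore the conveyance loss percentage = 9.73 %.


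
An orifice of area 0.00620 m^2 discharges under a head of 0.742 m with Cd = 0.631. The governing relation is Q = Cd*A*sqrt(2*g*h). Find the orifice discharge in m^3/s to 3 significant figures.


Q = 0.631 * 0.00620 * sqrt(2*9.81*0.742) = 0.0149 m^3/s
Therefore the orifice discharge = 0.0149 m^3/s.


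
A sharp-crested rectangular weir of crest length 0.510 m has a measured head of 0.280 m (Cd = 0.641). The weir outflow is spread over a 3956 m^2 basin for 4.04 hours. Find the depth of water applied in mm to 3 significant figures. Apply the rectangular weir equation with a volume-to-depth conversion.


Approach: apply the rectangular weir equation with a volume-to-depth conversion, Q = (2/3)*Cd*L*sqrt(2g)*H^1.5; d = Q*t/A * 1000.
Step 1 — weir discharge:
  Q = (2/3)*0.641*0.510*sqrt(2*9.81)*0.280^1.5 = 0.14303 m^3/s
Step 2 — volume: V = 0.14303 * 4.04*3600 = 2080.2 m^3
Step 3 — depth: d = V/A * 1000 = 2080.2/3956 * 1000 = 526 mm
Therefore the depth of water applied = 526 mm.


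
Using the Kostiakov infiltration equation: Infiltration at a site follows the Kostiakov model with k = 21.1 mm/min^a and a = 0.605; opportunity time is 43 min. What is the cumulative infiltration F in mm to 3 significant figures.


Approach: apply the Kostiakov infiltration equation, F = k*t^a.
F = 21.1 * 43^0.605 = 205 mm
Therefore the cumulative infiltration F = 205 mm.


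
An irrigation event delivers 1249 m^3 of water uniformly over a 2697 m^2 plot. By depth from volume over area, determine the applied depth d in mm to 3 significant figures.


Approach: apply depth from volume over area, d = (V/A)*1000.
d = (1249 / 2697) * 1000 = 463 mm
Therefore the applied depth d = 463 mm.


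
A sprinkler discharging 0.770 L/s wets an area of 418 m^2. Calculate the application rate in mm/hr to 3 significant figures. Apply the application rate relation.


Approach: apply the application rate relation, rate = (Q/A)*3600.
rate = (0.770 / 418) * 3600 = 6.63 mm/hr
Therefore the application rate = 6.63 mm/hr.


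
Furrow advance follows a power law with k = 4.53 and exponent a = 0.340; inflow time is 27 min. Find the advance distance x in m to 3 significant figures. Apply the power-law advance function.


Approach: apply the power-law advance function, x = k*t^a.
x = 4.53 * 27^0.340 = 13.9 m
Therefore the advance distance x = 13.9 m.


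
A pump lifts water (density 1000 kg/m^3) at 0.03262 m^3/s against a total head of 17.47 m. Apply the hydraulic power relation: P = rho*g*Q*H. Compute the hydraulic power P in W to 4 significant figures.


P = 1000 * 9.81 * 0.03262 * 17.47 = 5590 W
Therefore the hydraulic power P = 5590 W.


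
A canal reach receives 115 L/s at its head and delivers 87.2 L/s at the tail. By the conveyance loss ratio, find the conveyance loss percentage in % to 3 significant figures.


Approach: apply the conveyance loss ratio, loss% = ((Q_head - Q_tail)/Q_head)*100.
loss = ((115 - 87.2)/115)*100 = 24.2 %
Therefore the conveyance loss percentage = 24.2 %.


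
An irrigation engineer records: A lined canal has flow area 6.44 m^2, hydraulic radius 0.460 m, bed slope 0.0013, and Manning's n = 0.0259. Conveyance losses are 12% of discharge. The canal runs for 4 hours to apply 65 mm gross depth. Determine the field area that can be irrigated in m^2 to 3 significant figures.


Approach: apply Manning's equation with a conveyance and depth budget, Q = (1/n)*A*R^(2/3)*S^(1/2); Q_field = Q*(1-loss); Area = Q_field*t/(d/1000).
Step 1 — canal discharge (Manning's equation):
  Q = (1/0.0259) * 6.44 * 0.460^(2/3) * 0.0013^(1/2) = 5.3423 m^3/s
Step 2 — delivered flow: Q_field = 5.3423*(1 - 12/100) = 4.7012 m^3/s
Step 3 — volume delivered: V = 4.7012 * 4*3600 = 67698 m^3
Step 4 — area served: A = V / (depth/1000) = 67698 / 0.065 = 1040000 m^2
Therefore the field area that can be irrigated = 1040000 m^2.


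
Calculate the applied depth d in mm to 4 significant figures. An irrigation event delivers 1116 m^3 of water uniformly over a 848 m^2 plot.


Approach: apply depth from volume over area, d = (V/A)*1000.
d = (1116 / 848) * 1000 = 1316 mm
Therefore the applied depth d = 1316 mm.


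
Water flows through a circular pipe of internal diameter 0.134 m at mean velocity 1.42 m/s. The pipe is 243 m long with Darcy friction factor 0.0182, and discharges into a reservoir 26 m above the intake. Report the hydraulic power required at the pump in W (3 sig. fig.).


Approach: apply continuity + Darcy-Weisbach + hydraulic power, Q = A*v; hf = f*(L/D)*(v^2/(2g)); H = static + hf; P = rho*g*Q*H.
Step 1 — flow rate (continuity, Q = A*v):
  A = pi*(0.134/2)^2 = 0.014103 m^2
  Q = 0.014103 * 1.42 = 0.020026 m^3/s
Step 2 — friction head loss (Darcy-Weisbach):
  hf = 0.0182 * (243/0.134) * (1.42^2 / (2*9.81))
  hf = 3.3920 m
Step 3 — total head: H = 26 + 3.3920 = 29.392 m
Step 4 — hydraulic power (P = rho*g*Q*H):
  P = 1000 * 9.81 * 0.020026 * 29.392 = 5770 W
Therefore the hydraulic power required at the pump = 5770 W.


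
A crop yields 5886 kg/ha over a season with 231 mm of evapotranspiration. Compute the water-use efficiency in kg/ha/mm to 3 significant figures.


Approach: apply the water-use efficiency ratio, WUE = yield/ET.
WUE = 5886 / 231 = 25.5 kg/ha/mm
Therefore the water-use efficiency = 25.5 kg/ha/mm.


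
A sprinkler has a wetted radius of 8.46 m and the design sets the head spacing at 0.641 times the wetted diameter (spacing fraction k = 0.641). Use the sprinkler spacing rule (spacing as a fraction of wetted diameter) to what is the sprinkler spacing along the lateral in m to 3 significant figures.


Approach: apply the sprinkler spacing rule (spacing as a fraction of wetted diameter), S = k*(2*R).
S = 0.641 * (2 * 8.46) = 10.8 m
Therefore the sprinkler spacing along the lateral = 10.8 m.


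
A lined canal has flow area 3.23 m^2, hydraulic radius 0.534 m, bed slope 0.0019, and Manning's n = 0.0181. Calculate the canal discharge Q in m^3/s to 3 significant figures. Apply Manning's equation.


Approach: apply Manning's equation, Q = (1/n)*A*R^(2/3)*S^(1/2).
Q = (1/0.0181) * 3.23 * 0.534^(2/3) * 0.0019^(1/2) = 5.12 m^3/s
Therefore the canal discharge Q = 5.12 m^3/s.


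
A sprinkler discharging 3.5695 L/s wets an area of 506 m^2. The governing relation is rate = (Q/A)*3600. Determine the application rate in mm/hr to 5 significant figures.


rate = (3.5695 / 506) * 3600 = 25.396 mm/hr
Therefore the application rate = 25.396 mm/hr.


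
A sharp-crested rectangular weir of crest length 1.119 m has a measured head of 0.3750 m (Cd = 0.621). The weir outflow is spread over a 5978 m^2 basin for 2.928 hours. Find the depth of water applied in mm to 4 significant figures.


Approach: apply the rectangular weir equation with a volume-to-depth conversion, Q = (2/3)*Cd*L*sqrt(2g)*H^1.5; d = Q*t/A * 1000.
Step 1 — weir discharge:
  Q = (2/3)*0.621*1.119*sqrt(2*9.81)*0.3750^1.5 = 0.471223 m^3/s
Step 2 — volume: V = 0.471223 * 2.928*3600 = 4967.07 m^3
Step 3 — depth: d = V/A * 1000 = 4967.07/5978 * 1000 = 830.9 mm
Therefore the depth of water applied = 830.9 mm.


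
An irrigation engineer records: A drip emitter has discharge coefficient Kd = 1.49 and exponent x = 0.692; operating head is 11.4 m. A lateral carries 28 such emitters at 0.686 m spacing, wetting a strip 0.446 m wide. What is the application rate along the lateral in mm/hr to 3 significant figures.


Approach: apply the emitter equation with a lateral mass balance, q = Kd*h^x; Q = n*q; rate = Q/(n*spacing*width).
Step 1 — single emitter flow (q = Kd*h^x):
  q = 1.49 * 11.4^0.692 = 8.0272 L/hr
Step 2 — total lateral flow: Q = 28 * 8.0272 = 224.76 L/hr
Step 3 — wetted area: A = 28 * 0.686 * 0.446 = 8.5668 m^2
Step 4 — application rate: Q/A = 224.76/8.5668 = 26.2 mm/hr
Therefore the application rate along the lateral = 26.2 mm/hr.


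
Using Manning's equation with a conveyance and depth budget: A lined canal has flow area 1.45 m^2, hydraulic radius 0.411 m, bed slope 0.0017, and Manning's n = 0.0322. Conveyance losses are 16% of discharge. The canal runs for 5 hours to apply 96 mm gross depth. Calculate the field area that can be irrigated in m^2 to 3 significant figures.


Approach: apply Manning's equation with a conveyance and depth budget, Q = (1/n)*A*R^(2/3)*S^(1/2); Q_field = Q*(1-loss); Area = Q_field*t/(d/1000).
Step 1 — canal discharge (Manning's equation):
  Q = (1/0.0322) * 1.45 * 0.411^(2/3) * 0.0017^(1/2) = 1.0264 m^3/s
Step 2 — delivered flow: Q_field = 1.0264*(1 - 16/100) = 0.86214 m^3/s
Step 3 — volume delivered: V = 0.86214 * 5*3600 = 15518 m^3
Step 4 — area served: A = V / (depth/1000) = 15518 / 0.096 = 162000 m^2
Therefore the field area that can be irrigated = 162000 m^2.


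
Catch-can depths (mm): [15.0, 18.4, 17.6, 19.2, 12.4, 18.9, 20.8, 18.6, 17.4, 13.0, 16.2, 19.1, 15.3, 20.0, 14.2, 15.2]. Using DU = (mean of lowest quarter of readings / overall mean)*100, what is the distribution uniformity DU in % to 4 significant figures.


sorted lowest 4 of 16: [12.4, 13.0, 14.2, 15.0] -> mean = 13.6500 mm
overall mean = 16.9563 mm
DU = (13.6500/16.9563)*100 = 80.50 %
Therefore the distribution uniformity DU = 80.50 %.


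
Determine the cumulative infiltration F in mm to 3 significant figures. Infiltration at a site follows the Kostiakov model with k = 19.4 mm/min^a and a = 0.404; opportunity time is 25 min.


Approach: apply the Kostiakov infiltration equation, F = k*t^a.
F = 19.4 * 25^0.404 = 71.2 mm
Therefore the cumulative infiltration F = 71.2 mm.


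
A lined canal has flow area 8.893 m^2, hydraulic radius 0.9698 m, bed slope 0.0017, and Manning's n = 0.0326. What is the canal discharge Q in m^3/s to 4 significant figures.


Approach: apply Manning's equation, Q = (1/n)*A*R^(2/3)*S^(1/2).
Q = (1/0.0326) * 8.893 * 0.9698^(2/3) * 0.0017^(1/2) = 11.02 m^3/s
Therefore the canal discharge Q = 11.02 m^3/s.


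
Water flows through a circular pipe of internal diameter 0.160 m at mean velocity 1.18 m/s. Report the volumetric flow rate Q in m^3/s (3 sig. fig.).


Approach: apply the continuity equation for pipe flow, Q = A * v with A = pi*(D/2)^2.
A = pi*(0.160/2)^2 = 0.020106 m^2
Q = 0.020106 * 1.18 = 0.0237 m^3/s
Therefore the volumetric flow rate Q = 0.0237 m^3/s.


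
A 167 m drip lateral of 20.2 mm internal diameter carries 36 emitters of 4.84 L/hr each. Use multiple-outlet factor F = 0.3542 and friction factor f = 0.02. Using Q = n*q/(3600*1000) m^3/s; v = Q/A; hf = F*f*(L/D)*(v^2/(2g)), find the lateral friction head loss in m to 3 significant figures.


Q = 36*4.84/(3600*1000) = 4.8400e-05 m^3/s
A = pi*(20.2e-3/2)^2 = 3.2047e-04 m^2, so v = Q/A = 0.15103 m/s
hf = 0.3542*0.02*(167/0.0202)*(0.15103^2/(2*9.81)) = 0.0681 m
Therefore the lateral friction head loss = 0.0681 m.


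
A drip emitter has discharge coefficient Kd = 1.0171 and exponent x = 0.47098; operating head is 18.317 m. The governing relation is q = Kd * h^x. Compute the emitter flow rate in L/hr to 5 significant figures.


q = 1.0171 * 18.317^0.47098 = 4.0008 L/hr
Therefore the emitter flow rate = 4.0008 L/hr.


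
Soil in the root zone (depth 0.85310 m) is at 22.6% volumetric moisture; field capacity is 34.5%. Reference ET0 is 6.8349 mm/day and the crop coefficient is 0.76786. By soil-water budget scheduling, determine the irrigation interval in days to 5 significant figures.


Approach: apply soil-water budget scheduling, SMD = (FC-theta)/100*depth*1000; ETc = ET0*Kc; interval = SMD/ETc.
Step 1 — soil moisture deficit:
  SMD = (34.5 - 22.6)/100 * 0.85310 * 1000 = 101.5189 mm
Step 2 — daily crop ET (ETc = ET0*Kc):
  ETc = 6.8349 * 0.76786 = 5.248246 mm/day
Step 3 — irrigation interval (SMD/ETc):
  interval = 101.5189 / 5.248246 = 19.343 days
Therefore the irrigation interval = 19.343 days.


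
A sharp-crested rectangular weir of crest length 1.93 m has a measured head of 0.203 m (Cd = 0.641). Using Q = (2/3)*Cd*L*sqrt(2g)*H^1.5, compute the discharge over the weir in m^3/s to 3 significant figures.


Q = (2/3)*0.641*1.93*sqrt(2*9.81)*0.203^1.5 = 0.334 m^3/s
Therefore the discharge over the weir = 0.334 m^3/s.


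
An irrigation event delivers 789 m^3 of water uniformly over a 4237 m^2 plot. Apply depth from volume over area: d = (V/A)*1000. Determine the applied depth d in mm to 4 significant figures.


d = (789 / 4237) * 1000 = 186.2 mm
Therefore the applied depth d = 186.2 mm.


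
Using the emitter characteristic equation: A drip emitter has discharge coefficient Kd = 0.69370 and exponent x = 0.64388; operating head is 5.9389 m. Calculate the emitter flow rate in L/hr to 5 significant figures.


Approach: apply the emitter characteristic equation, q = Kd * h^x.
q = 0.69370 * 5.9389^0.64388 = 2.1845 L/hr
Therefore the emitter flow rate = 2.1845 L/hr.


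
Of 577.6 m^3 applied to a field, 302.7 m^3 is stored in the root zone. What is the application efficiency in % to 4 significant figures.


Approach: apply the application efficiency ratio, Ea = (stored/applied)*100.
Ea = (302.7/577.6)*100 = 52.41 %
Therefore the application efficiency = 52.41 %.


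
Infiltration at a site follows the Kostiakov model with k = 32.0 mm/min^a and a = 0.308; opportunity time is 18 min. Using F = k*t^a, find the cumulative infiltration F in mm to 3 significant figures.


F = 32.0 * 18^0.308 = 77.9 mm
Therefore the cumulative infiltration F = 77.9 mm.


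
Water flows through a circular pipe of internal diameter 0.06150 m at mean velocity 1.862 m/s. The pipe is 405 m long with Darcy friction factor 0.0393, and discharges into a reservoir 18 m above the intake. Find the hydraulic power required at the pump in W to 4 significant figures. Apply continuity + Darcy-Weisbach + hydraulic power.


Approach: apply continuity + Darcy-Weisbach + hydraulic power, Q = A*v; hf = f*(L/D)*(v^2/(2g)); H = static + hf; P = rho*g*Q*H.
Step 1 — flow rate (continuity, Q = A*v):
  A = pi*(0.06150/2)^2 = 0.00297057 m^2
  Q = 0.00297057 * 1.862 = 0.00553121 m^3/s
Step 2 — friction head loss (Darcy-Weisbach):
  hf = 0.0393 * (405/0.06150) * (1.862^2 / (2*9.81))
  hf = 45.7333 m
Step 3 — total head: H = 18 + 45.7333 = 63.7333 m
Step 4 — hydraulic power (P = rho*g*Q*H):
  P = 1000 * 9.81 * 0.00553121 * 63.7333 = 3458 W
Therefore the hydraulic power required at the pump = 3458 W.


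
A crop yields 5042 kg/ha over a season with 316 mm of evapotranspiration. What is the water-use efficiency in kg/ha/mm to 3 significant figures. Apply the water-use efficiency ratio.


Approach: apply the water-use efficiency ratio, WUE = yield/ET.
WUE = 5042 / 316 = 16.0 kg/ha/mm
Therefore the water-use efficiency = 16.0 kg/ha/mm.


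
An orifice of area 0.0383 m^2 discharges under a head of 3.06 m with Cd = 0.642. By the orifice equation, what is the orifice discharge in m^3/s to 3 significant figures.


Approach: apply the orifice equation, Q = Cd*A*sqrt(2*g*h).
Q = 0.642 * 0.0383 * sqrt(2*9.81*3.06) = 0.191 m^3/s
Therefore the orifice discharge = 0.191 m^3/s.


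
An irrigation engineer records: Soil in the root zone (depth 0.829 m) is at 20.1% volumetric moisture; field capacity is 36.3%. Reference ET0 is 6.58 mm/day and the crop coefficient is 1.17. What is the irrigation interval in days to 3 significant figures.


Approach: apply soil-water budget scheduling, SMD = (FC-theta)/100*depth*1000; ETc = ET0*Kc; interval = SMD/ETc.
Step 1 — soil moisture deficit:
  SMD = (36.3 - 20.1)/100 * 0.829 * 1000 = 134.30 mm
Step 2 — daily crop ET (ETc = ET0*Kc):
  ETc = 6.58 * 1.17 = 7.6986 mm/day
Step 3 — irrigation interval (SMD/ETc):
  interval = 134.30 / 7.6986 = 17.4 days
Therefore the irrigation interval = 17.4 days.


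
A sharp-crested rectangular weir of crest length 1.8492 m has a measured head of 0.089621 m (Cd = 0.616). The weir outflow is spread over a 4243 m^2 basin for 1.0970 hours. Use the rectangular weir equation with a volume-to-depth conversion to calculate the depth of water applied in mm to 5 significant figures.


Approach: apply the rectangular weir equation with a volume-to-depth conversion, Q = (2/3)*Cd*L*sqrt(2g)*H^1.5; d = Q*t/A * 1000.
Step 1 — weir discharge:
  Q = (2/3)*0.616*1.8492*sqrt(2*9.81)*0.089621^1.5 = 0.09024799 m^3/s
Step 2 — volume: V = 0.09024799 * 1.0970*3600 = 356.4073 m^3
Step 3 — depth: d = V/A * 1000 = 356.4073/4243 * 1000 = 83.999 mm
Therefore the depth of water applied = 83.999 mm.


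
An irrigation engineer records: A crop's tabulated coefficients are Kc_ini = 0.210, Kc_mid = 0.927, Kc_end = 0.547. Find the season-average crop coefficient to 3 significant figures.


Approach: apply a simple seasonal average, Kc_avg = (Kc_ini + Kc_mid + Kc_end)/3.
Kc_avg = (0.210 + 0.927 + 0.547)/3 = 0.561
Therefore the season-average crop coefficient = 0.561.


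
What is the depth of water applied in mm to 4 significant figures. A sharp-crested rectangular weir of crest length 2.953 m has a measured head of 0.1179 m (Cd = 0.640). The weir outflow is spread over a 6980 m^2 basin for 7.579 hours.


Approach: apply the rectangular weir equation with a volume-to-depth conversion, Q = (2/3)*Cd*L*sqrt(2g)*H^1.5; d = Q*t/A * 1000.
Step 1 — weir discharge:
  Q = (2/3)*0.640*2.953*sqrt(2*9.81)*0.1179^1.5 = 0.225929 m^3/s
Step 2 — volume: V = 0.225929 * 7.579*3600 = 6164.34 m^3
Step 3 — depth: d = V/A * 1000 = 6164.34/6980 * 1000 = 883.1 mm
Therefore the depth of water applied = 883.1 mm.


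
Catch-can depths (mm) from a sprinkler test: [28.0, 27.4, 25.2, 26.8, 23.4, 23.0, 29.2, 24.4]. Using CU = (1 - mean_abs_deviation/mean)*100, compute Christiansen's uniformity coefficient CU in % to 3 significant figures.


mean = 25.925 mm
mean |d_i - mean| = 1.9250 mm
CU = (1 - 1.9250/25.925)*100 = 92.6 %
Therefore Christiansen's uniformity coefficient CU = 92.6 %.


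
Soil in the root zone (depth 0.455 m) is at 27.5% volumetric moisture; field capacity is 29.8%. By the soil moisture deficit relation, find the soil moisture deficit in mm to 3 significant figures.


Approach: apply the soil moisture deficit relation, SMD = (FC - theta)/100 * depth * 1000.
SMD = (29.8 - 27.5)/100 * 0.455 * 1000 = 10.5 mm
Therefore the soil moisture deficit = 10.5 mm.


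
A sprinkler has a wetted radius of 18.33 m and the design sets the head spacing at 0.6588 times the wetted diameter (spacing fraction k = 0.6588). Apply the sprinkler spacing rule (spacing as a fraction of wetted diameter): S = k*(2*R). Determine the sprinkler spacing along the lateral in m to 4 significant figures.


S = 0.6588 * (2 * 18.33) = 24.15 m
Therefore the sprinkler spacing along the lateral = 24.15 m.


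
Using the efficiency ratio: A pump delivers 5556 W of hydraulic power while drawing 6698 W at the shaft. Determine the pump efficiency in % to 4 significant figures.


Approach: apply the efficiency ratio, eta = (P_out/P_in)*100.
eta = (5556 / 6698) * 100 = 82.95 %
Therefore the pump efficiency = 82.95 %.


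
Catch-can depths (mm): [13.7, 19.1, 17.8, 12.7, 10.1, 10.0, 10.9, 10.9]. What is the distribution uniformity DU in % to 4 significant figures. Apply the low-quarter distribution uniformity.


Approach: apply the low-quarter distribution uniformity, DU = (mean of lowest quarter of readings / overall mean)*100.
sorted lowest 2 of 8: [10.0, 10.1] -> mean = 10.0500 mm
overall mean = 13.1500 mm
DU = (10.0500/13.1500)*100 = 76.43 %
Therefore the distribution uniformity DU = 76.43 %.


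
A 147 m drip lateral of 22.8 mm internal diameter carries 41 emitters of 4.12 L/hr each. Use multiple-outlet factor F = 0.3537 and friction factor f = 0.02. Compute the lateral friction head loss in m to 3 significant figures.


Approach: apply Darcy-Weisbach with the multiple-outlet F-factor, Q = n*q/(3600*1000) m^3/s; v = Q/A; hf = F*f*(L/D)*(v^2/(2g)).
Q = 41*4.12/(3600*1000) = 4.6922e-05 m^3/s
A = pi*(22.8e-3/2)^2 = 4.0828e-04 m^2, so v = Q/A = 0.11493 m/s
hf = 0.3537*0.02*(147/0.0228)*(0.11493^2/(2*9.81)) = 0.0307 m
Therefore the lateral friction head loss = 0.0307 m.


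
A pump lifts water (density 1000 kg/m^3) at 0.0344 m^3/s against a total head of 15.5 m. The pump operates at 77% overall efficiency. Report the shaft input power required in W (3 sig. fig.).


Approach: apply hydraulic power then efficiency conversion, P = rho*g*Q*H; P_in = P/eta.
Step 1 — hydraulic power (P = rho*g*Q*H):
  P = 1000 * 9.81 * 0.0344 * 15.5 = 5230.7 W
Step 2 — input power: P_in = P/eta = 5230.7 / 0.77 = 6790 W
Therefore the shaft input power required = 6790 W.


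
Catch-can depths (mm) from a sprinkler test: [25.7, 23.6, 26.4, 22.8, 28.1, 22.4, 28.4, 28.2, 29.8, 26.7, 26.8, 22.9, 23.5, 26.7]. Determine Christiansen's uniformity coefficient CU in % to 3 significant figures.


Approach: apply Christiansen's uniformity coefficient, CU = (1 - mean_abs_deviation/mean)*100.
mean = 25.857 mm
mean |d_i - mean| = 2.0347 mm
CU = (1 - 2.0347/25.857)*100 = 92.1 %
Therefore Christiansen's uniformity coefficient CU = 92.1 %.
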